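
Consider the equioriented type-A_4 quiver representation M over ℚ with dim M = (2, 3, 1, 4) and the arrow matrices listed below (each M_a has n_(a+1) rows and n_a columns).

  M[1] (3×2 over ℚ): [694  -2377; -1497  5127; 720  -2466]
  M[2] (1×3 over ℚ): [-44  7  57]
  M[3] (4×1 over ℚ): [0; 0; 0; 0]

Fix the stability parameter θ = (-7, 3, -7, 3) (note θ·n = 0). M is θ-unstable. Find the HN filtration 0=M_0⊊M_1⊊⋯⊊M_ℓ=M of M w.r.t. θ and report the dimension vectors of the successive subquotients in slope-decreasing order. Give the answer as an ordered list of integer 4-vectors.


Interval decomposition of M: I[1,2], I[1,3], I[2,2], I[4,4]^4.
HN type (ℓ=3): μ^(1)=3; μ^(2)=-2; μ^(3)=-7

((0, 2, 0, 4); (0, 1, 1, 0); (2, 0, 0, 0))


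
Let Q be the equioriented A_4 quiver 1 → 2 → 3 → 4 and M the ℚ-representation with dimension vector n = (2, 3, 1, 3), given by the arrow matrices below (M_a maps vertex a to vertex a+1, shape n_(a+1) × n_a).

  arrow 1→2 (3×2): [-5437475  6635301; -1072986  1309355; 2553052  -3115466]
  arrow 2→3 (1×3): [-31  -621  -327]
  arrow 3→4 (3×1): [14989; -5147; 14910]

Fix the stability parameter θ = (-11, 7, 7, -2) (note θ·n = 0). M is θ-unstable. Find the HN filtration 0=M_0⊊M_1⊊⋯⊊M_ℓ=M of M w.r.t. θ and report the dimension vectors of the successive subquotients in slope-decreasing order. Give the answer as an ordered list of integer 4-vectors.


Via rank(M_{q-1}∘⋯∘M_p): M ≅ I[1,2], I[1,4], I[2,2], I[4,4]^2.
μ_θ-semistable layers: μ^(1)=7; μ^(2)=4; μ^(3)=-2; μ^(4)=-11

((0, 2, 0, 0); (0, 1, 1, 1); (0, 0, 0, 2); (2, 0, 0, 0))


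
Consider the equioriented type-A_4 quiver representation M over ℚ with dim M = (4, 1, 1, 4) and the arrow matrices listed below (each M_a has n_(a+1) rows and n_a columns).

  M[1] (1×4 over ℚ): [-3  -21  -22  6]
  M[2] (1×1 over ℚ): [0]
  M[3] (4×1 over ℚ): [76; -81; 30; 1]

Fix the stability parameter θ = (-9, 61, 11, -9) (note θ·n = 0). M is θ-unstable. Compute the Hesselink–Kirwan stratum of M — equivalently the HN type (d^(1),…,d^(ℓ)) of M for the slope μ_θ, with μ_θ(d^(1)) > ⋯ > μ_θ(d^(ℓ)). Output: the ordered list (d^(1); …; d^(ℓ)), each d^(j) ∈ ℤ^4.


Barcode: M ≅ I[1,1]^3, I[1,2], I[3,4], I[4,4]^3. HN layers by μ_θ (3 steps, strictly decreasing):
  μ^(1)=61; μ^(2)=1; μ^(3)=-9

((0, 1, 0, 0); (0, 0, 1, 1); (4, 0, 0, 3))


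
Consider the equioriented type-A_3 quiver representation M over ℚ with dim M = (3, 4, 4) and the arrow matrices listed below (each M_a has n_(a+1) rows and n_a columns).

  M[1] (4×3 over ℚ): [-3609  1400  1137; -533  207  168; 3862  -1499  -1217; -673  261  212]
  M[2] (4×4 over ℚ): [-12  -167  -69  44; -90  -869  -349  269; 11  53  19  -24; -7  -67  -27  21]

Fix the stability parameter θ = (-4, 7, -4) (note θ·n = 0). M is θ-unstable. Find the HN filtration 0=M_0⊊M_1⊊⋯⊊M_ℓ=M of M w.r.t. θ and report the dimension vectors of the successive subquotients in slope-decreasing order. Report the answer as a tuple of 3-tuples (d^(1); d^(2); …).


Interval decomposition of M: I[1,2], I[1,3]^2, I[2,3], I[3,3].
HN type (ℓ=3): μ^(1)=7; μ^(2)=3/2; μ^(3)=-4

((0, 1, 0); (0, 3, 3); (3, 0, 1))


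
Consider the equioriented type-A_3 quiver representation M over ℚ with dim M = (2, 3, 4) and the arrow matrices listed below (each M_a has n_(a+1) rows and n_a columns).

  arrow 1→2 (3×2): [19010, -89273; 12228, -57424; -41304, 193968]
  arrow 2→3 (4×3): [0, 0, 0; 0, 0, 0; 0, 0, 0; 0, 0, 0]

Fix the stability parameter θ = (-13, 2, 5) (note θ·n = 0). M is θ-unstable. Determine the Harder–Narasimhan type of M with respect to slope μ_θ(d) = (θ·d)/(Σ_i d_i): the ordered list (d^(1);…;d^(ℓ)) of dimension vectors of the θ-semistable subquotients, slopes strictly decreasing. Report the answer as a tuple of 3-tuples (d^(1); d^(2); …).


Interval decomposition of M: I[1,2]^2, I[2,2], I[3,3]^4.
HN type (ℓ=3): μ^(1)=5; μ^(2)=2; μ^(3)=-13

((0, 0, 4); (0, 3, 0); (2, 0, 0))


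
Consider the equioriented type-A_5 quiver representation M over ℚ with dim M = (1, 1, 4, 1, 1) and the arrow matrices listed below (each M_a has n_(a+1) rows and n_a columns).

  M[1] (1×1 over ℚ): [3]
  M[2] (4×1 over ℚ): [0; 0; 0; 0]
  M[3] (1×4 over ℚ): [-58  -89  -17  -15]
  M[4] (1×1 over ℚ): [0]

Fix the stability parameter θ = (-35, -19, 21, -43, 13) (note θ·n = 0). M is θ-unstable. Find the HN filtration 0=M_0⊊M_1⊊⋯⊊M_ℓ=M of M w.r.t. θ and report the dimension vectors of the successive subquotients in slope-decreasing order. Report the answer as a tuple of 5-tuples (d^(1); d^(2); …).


Barcode: M ≅ I[1,2], I[3,3]^3, I[3,4], I[5,5]. HN layers by μ_θ (5 steps, strictly decreasing):
  μ^(1)=21; μ^(2)=13; μ^(3)=-11; μ^(4)=-19; μ^(5)=-35

((0, 0, 3, 0, 0); (0, 0, 0, 0, 1); (0, 0, 1, 1, 0); (0, 1, 0, 0, 0); (1, 0, 0, 0, 0))


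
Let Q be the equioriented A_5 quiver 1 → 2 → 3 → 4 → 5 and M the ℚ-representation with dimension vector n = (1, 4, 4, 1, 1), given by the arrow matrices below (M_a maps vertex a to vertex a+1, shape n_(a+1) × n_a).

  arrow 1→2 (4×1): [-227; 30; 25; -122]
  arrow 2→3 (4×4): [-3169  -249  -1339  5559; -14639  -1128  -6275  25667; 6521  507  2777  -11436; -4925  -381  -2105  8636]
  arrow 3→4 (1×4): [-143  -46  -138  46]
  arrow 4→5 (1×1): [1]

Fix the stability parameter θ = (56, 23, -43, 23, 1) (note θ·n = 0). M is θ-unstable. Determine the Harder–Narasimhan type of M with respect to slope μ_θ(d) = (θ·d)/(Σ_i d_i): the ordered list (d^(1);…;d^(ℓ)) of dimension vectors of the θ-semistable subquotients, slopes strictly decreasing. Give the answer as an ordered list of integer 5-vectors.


Interval decomposition of M: I[1,5], I[2,2], I[2,3]^2, I[3,3].
HN type (ℓ=4): μ^(1)=23; μ^(2)=12; μ^(3)=-10; μ^(4)=-43

((0, 1, 0, 0, 0); (1, 1, 1, 1, 1); (0, 2, 2, 0, 0); (0, 0, 1, 0, 0))


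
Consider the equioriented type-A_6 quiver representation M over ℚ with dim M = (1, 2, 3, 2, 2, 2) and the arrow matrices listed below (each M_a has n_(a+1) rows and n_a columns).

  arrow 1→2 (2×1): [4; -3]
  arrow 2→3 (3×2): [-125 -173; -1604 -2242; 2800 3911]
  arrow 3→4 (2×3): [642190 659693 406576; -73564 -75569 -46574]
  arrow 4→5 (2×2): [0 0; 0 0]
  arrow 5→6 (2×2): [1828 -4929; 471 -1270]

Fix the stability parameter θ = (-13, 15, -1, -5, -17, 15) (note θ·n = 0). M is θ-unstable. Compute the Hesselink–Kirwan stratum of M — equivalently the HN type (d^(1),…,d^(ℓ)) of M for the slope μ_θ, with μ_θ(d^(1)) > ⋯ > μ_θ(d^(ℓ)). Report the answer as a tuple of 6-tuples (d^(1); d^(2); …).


Barcode: M ≅ I[1,4], I[2,4], I[3,3], I[5,6]^2. HN layers by μ_θ (5 steps, strictly decreasing):
  μ^(1)=15; μ^(2)=3; μ^(3)=-1; μ^(4)=-13; μ^(5)=-17

((0, 0, 0, 0, 0, 2); (0, 2, 2, 2, 0, 0); (0, 0, 1, 0, 0, 0); (1, 0, 0, 0, 0, 0); (0, 0, 0, 0, 2, 0))


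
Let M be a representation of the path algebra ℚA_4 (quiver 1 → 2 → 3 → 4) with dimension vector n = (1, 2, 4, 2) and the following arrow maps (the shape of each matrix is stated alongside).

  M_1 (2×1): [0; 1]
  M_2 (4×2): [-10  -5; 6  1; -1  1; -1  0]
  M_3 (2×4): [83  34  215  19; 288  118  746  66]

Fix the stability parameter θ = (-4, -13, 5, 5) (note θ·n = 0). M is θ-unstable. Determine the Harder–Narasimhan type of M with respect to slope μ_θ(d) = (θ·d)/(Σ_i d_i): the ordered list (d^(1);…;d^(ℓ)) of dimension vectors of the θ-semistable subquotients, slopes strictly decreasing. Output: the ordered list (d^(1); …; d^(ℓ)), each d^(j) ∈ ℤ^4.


Interval decomposition of M: I[1,4], I[2,4], I[3,3]^2.
HN type (ℓ=3): μ^(1)=5; μ^(2)=-17/2; μ^(3)=-13

((0, 0, 4, 2); (1, 1, 0, 0); (0, 1, 0, 0))


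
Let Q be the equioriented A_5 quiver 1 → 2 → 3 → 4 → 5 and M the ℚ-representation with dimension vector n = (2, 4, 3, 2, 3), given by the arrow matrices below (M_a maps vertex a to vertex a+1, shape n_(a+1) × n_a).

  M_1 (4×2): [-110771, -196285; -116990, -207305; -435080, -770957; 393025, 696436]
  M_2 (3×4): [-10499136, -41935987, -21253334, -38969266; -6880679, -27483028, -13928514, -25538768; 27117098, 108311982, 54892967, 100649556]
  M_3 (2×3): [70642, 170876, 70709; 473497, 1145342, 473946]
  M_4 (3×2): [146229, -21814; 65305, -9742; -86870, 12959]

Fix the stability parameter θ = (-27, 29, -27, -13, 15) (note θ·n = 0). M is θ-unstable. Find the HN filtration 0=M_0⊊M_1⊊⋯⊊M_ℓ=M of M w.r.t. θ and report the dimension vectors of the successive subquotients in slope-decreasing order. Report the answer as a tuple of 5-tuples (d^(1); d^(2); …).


Interval decomposition of M: I[1,3], I[1,5], I[2,2], I[2,5], I[5,5].
HN type (ℓ=5): μ^(1)=29; μ^(2)=15; μ^(3)=1; μ^(4)=-11/3; μ^(5)=-27

((0, 1, 0, 0, 0); (0, 0, 0, 0, 3); (0, 1, 1, 0, 0); (0, 2, 2, 2, 0); (2, 0, 0, 0, 0))


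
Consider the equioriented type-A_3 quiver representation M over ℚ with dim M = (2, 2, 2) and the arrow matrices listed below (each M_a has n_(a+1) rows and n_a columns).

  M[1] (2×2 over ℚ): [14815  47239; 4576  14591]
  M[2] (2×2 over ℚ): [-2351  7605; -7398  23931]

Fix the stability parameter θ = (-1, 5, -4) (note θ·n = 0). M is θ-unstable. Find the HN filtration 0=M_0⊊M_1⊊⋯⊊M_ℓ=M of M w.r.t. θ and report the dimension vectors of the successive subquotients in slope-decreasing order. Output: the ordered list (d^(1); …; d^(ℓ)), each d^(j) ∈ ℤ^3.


Via rank(M_{q-1}∘⋯∘M_p): M ≅ I[1,3]^2.
μ_θ-semistable layers: μ^(1)=1/2; μ^(2)=-1

((0, 2, 2); (2, 0, 0))


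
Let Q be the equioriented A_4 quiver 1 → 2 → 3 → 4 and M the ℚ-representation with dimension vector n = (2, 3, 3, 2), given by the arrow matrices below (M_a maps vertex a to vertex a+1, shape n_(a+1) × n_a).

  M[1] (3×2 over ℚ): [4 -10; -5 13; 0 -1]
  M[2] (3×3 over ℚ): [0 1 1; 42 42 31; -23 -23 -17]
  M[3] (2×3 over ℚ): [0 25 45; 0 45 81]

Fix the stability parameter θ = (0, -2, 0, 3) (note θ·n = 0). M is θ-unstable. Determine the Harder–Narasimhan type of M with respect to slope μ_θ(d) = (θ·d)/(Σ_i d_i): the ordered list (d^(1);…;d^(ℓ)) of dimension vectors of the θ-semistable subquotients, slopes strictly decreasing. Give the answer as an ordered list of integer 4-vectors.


Barcode: M ≅ I[1,3], I[1,4], I[2,3], I[4,4]. HN layers by μ_θ (4 steps, strictly decreasing):
  μ^(1)=3; μ^(2)=0; μ^(3)=-1; μ^(4)=-2

((0, 0, 0, 2); (0, 0, 3, 0); (2, 2, 0, 0); (0, 1, 0, 0))


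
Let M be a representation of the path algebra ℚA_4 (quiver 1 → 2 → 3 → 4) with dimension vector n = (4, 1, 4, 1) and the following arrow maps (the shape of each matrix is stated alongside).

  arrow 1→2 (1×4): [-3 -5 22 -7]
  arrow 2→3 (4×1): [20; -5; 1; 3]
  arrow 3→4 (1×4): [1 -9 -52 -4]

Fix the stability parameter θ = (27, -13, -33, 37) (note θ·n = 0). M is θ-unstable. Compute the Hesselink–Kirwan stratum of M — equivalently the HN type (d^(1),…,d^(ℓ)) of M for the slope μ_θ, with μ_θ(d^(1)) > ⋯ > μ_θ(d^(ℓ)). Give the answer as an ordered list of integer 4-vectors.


Barcode: M ≅ I[1,1]^3, I[1,4], I[3,3]^3. HN layers by μ_θ (4 steps, strictly decreasing):
  μ^(1)=37; μ^(2)=27; μ^(3)=-19/3; μ^(4)=-33

((0, 0, 0, 1); (3, 0, 0, 0); (1, 1, 1, 0); (0, 0, 3, 0))


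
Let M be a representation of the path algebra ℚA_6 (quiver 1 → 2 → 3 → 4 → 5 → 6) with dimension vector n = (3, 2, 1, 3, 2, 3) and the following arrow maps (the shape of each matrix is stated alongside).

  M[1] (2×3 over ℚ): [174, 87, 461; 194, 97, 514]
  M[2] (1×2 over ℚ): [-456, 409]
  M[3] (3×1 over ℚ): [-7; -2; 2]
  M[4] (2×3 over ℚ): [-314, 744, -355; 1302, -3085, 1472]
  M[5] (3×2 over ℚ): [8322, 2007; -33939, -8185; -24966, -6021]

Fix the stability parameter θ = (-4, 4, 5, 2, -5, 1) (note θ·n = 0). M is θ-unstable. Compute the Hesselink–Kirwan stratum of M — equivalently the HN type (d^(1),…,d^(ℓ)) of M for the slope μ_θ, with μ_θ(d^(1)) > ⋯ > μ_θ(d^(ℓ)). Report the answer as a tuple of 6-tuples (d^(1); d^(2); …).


Interval decomposition of M: I[1,1], I[1,2], I[1,4], I[4,6]^2, I[6,6].
HN type (ℓ=5): μ^(1)=4; μ^(2)=11/3; μ^(3)=1; μ^(4)=-3/2; μ^(5)=-4

((0, 1, 0, 0, 0, 0); (0, 1, 1, 1, 0, 0); (0, 0, 0, 0, 0, 3); (0, 0, 0, 2, 2, 0); (3, 0, 0, 0, 0, 0))


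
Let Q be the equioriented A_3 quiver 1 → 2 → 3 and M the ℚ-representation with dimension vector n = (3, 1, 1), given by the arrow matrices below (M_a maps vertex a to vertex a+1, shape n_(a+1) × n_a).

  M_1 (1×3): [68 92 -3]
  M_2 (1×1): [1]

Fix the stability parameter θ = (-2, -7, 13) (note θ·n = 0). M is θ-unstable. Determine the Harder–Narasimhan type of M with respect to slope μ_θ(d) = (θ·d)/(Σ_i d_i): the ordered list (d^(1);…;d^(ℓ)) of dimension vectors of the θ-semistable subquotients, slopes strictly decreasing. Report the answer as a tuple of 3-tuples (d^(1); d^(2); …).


Barcode: M ≅ I[1,1]^2, I[1,3]. HN layers by μ_θ (3 steps, strictly decreasing):
  μ^(1)=13; μ^(2)=-2; μ^(3)=-9/2

((0, 0, 1); (2, 0, 0); (1, 1, 0))


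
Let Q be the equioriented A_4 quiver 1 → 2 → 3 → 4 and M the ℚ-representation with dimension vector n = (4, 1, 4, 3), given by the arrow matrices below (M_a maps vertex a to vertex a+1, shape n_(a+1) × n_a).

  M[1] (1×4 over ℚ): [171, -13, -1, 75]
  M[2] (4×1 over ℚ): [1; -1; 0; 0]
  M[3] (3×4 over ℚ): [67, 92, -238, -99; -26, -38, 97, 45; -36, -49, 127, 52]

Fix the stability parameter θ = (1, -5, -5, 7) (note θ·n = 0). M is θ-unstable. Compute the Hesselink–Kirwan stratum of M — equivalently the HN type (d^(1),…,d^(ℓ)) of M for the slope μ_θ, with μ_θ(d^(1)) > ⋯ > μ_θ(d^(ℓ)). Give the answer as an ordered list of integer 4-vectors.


Interval decomposition of M: I[1,1]^3, I[1,4], I[3,3], I[3,4]^2.
HN type (ℓ=4): μ^(1)=7; μ^(2)=1; μ^(3)=-3; μ^(4)=-5

((0, 0, 0, 3); (3, 0, 0, 0); (1, 1, 1, 0); (0, 0, 3, 0))


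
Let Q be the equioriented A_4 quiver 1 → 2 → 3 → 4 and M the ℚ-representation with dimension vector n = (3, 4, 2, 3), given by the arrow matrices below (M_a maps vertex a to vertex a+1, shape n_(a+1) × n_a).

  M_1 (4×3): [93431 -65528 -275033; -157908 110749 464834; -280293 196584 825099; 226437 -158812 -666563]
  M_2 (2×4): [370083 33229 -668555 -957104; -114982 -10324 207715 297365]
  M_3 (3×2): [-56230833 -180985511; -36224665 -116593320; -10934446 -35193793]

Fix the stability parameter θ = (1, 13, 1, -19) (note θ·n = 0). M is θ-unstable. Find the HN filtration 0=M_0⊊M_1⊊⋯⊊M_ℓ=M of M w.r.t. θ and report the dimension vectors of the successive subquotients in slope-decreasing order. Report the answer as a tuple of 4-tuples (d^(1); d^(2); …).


Via rank(M_{q-1}∘⋯∘M_p): M ≅ I[1,1], I[1,2], I[1,4], I[2,2], I[2,4], I[4,4].
μ_θ-semistable layers: μ^(1)=13; μ^(2)=1; μ^(3)=-1; μ^(4)=-5/3; μ^(5)=-19

((0, 2, 0, 0); (2, 0, 0, 0); (1, 1, 1, 1); (0, 1, 1, 1); (0, 0, 0, 1))


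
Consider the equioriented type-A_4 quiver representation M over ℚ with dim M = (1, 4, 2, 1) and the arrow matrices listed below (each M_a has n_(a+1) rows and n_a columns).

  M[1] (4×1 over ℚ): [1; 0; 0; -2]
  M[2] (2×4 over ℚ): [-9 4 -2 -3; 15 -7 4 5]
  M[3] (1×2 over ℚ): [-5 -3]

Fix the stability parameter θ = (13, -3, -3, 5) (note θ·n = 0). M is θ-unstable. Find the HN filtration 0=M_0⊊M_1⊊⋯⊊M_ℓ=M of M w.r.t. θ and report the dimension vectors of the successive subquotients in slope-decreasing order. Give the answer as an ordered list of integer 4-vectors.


Barcode: M ≅ I[1,3], I[2,2]^2, I[2,4]. HN layers by μ_θ (3 steps, strictly decreasing):
  μ^(1)=5; μ^(2)=7/3; μ^(3)=-3

((0, 0, 0, 1); (1, 1, 1, 0); (0, 3, 1, 0))


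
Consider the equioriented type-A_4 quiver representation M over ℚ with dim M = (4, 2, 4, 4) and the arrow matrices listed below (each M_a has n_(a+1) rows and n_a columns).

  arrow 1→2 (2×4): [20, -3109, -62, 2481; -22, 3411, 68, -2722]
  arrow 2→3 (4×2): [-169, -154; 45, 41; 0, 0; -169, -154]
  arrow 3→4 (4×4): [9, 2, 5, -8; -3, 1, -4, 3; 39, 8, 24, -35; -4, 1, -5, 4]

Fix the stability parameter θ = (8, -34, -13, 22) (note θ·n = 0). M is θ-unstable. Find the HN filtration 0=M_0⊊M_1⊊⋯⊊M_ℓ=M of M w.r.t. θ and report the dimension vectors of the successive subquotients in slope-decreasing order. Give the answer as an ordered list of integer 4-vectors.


Via rank(M_{q-1}∘⋯∘M_p): M ≅ I[1,1]^2, I[1,4]^2, I[3,4]^2.
μ_θ-semistable layers: μ^(1)=22; μ^(2)=8; μ^(3)=-13

((0, 0, 0, 4); (2, 0, 0, 0); (2, 2, 4, 0))


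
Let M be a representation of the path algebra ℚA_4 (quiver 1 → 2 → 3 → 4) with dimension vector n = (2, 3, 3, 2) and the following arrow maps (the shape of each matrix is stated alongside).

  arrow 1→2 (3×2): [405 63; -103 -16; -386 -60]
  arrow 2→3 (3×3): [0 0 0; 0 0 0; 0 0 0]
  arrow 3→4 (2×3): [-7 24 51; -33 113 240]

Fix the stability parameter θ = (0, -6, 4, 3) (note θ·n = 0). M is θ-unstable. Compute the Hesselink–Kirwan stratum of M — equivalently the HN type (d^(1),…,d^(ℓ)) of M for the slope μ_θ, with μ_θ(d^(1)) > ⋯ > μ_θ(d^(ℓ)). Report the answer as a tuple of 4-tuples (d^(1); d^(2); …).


Interval decomposition of M: I[1,2]^2, I[2,2], I[3,3], I[3,4]^2.
HN type (ℓ=4): μ^(1)=4; μ^(2)=7/2; μ^(3)=-3; μ^(4)=-6

((0, 0, 1, 0); (0, 0, 2, 2); (2, 2, 0, 0); (0, 1, 0, 0))


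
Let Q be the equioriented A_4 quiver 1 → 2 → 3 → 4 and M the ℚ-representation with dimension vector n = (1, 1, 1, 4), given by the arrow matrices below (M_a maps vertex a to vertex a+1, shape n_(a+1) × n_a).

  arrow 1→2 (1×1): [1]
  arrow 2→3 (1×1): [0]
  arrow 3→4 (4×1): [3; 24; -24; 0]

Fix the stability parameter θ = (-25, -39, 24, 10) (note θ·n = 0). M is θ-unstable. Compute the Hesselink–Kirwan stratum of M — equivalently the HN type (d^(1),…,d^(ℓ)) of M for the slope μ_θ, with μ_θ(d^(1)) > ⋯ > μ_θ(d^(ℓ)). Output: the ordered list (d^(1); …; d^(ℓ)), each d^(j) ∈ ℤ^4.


Interval decomposition of M: I[1,2], I[3,4], I[4,4]^3.
HN type (ℓ=3): μ^(1)=17; μ^(2)=10; μ^(3)=-32

((0, 0, 1, 1); (0, 0, 0, 3); (1, 1, 0, 0))


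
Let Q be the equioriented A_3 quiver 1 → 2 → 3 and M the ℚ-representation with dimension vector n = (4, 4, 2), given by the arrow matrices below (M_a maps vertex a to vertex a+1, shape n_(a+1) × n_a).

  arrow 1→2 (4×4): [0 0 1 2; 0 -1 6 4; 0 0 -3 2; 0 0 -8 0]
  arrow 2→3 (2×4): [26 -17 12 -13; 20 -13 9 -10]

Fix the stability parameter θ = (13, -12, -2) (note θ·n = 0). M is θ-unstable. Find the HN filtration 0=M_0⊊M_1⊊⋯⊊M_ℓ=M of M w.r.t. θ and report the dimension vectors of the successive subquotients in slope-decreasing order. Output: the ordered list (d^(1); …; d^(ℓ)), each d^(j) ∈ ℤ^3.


Barcode: M ≅ I[1,1], I[1,2], I[1,3]^2, I[2,2]. HN layers by μ_θ (4 steps, strictly decreasing):
  μ^(1)=13; μ^(2)=1/2; μ^(3)=-1/3; μ^(4)=-12

((1, 0, 0); (1, 1, 0); (2, 2, 2); (0, 1, 0))


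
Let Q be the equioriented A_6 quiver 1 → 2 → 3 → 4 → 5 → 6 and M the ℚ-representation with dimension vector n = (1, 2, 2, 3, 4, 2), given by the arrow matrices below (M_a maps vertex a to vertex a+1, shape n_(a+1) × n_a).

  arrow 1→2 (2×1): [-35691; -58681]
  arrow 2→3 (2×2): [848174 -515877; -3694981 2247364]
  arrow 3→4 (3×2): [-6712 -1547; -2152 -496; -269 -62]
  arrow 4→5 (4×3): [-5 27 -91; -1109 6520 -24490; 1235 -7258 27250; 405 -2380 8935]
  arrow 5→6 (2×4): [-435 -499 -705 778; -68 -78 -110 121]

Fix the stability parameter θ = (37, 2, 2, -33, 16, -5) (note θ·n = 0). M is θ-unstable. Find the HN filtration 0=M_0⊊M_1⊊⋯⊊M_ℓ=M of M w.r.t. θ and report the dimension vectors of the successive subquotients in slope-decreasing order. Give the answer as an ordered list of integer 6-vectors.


Interval decomposition of M: I[1,5], I[2,6], I[4,6], I[5,5].
HN type (ℓ=5): μ^(1)=16; μ^(2)=11/2; μ^(3)=2; μ^(4)=-29/3; μ^(5)=-33

((0, 0, 0, 0, 2, 0); (0, 0, 0, 0, 2, 2); (1, 1, 1, 1, 0, 0); (0, 1, 1, 1, 0, 0); (0, 0, 0, 1, 0, 0))


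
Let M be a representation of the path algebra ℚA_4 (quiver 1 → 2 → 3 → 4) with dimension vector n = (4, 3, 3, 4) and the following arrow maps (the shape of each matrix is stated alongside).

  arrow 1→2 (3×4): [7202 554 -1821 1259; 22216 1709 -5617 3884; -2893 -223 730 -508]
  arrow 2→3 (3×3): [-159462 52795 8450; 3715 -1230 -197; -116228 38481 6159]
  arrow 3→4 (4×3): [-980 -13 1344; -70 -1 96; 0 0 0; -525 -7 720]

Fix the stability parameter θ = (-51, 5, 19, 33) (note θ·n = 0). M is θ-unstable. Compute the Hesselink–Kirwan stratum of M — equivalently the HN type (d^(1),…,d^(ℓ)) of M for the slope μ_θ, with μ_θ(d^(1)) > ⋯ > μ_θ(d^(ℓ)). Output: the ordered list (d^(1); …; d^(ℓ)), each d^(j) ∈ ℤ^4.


Barcode: M ≅ I[1,1], I[1,3], I[1,4]^2, I[4,4]^2. HN layers by μ_θ (4 steps, strictly decreasing):
  μ^(1)=33; μ^(2)=19; μ^(3)=5; μ^(4)=-51

((0, 0, 0, 4); (0, 0, 3, 0); (0, 3, 0, 0); (4, 0, 0, 0))


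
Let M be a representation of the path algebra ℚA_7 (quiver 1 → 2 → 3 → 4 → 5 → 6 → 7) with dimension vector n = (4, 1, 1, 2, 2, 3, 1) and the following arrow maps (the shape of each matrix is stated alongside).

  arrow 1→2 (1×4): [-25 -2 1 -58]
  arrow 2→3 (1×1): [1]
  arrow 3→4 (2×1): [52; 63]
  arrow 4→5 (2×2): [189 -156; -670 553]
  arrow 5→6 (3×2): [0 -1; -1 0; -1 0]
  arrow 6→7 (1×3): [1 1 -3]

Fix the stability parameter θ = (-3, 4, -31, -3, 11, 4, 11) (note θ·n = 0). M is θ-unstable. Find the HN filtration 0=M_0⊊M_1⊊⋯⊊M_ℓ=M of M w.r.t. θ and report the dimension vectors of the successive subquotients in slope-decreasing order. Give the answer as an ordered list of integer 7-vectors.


Barcode: M ≅ I[1,1]^3, I[1,7], I[4,6], I[6,6]. HN layers by μ_θ (5 steps, strictly decreasing):
  μ^(1)=11; μ^(2)=15/2; μ^(3)=4; μ^(4)=-3; μ^(5)=-10

((0, 0, 0, 0, 0, 0, 1); (0, 0, 0, 0, 2, 2, 0); (0, 0, 0, 0, 0, 1, 0); (3, 0, 0, 2, 0, 0, 0); (1, 1, 1, 0, 0, 0, 0))


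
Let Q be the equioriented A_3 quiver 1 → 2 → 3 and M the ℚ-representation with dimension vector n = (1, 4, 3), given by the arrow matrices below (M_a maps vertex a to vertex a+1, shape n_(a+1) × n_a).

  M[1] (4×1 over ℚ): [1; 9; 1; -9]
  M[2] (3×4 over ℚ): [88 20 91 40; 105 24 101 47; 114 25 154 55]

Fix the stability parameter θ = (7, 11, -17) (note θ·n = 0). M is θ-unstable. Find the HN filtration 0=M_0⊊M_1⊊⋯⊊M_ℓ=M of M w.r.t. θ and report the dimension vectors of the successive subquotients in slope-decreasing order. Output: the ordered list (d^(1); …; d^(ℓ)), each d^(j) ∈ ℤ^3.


Interval decomposition of M: I[1,3], I[2,2], I[2,3]^2.
HN type (ℓ=3): μ^(1)=11; μ^(2)=1/3; μ^(3)=-3

((0, 1, 0); (1, 1, 1); (0, 2, 2))


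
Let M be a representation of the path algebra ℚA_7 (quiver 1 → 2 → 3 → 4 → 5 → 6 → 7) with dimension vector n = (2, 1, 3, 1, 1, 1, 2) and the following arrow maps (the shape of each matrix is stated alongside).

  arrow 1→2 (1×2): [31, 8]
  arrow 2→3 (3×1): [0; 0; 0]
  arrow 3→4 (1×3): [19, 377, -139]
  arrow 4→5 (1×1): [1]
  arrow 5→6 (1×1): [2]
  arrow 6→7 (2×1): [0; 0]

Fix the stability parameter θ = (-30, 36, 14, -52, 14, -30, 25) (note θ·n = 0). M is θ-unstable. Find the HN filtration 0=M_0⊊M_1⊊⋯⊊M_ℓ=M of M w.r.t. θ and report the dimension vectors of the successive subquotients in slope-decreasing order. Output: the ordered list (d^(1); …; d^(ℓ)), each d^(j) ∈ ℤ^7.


Interval decomposition of M: I[1,1], I[1,2], I[3,3]^2, I[3,6], I[7,7]^2.
HN type (ℓ=6): μ^(1)=36; μ^(2)=25; μ^(3)=14; μ^(4)=-8; μ^(5)=-19; μ^(6)=-30

((0, 1, 0, 0, 0, 0, 0); (0, 0, 0, 0, 0, 0, 2); (0, 0, 2, 0, 0, 0, 0); (0, 0, 0, 0, 1, 1, 0); (0, 0, 1, 1, 0, 0, 0); (2, 0, 0, 0, 0, 0, 0))


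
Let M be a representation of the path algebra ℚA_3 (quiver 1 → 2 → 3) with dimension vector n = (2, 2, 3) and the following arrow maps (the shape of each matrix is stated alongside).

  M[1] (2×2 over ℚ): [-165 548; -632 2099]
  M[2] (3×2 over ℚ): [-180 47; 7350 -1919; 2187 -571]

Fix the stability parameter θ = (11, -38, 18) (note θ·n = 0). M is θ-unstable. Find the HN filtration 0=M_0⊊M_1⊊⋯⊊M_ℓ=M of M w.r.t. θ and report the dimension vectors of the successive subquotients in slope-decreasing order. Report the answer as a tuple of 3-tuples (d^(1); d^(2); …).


Via rank(M_{q-1}∘⋯∘M_p): M ≅ I[1,3]^2, I[3,3].
μ_θ-semistable layers: μ^(1)=18; μ^(2)=-27/2

((0, 0, 3); (2, 2, 0))


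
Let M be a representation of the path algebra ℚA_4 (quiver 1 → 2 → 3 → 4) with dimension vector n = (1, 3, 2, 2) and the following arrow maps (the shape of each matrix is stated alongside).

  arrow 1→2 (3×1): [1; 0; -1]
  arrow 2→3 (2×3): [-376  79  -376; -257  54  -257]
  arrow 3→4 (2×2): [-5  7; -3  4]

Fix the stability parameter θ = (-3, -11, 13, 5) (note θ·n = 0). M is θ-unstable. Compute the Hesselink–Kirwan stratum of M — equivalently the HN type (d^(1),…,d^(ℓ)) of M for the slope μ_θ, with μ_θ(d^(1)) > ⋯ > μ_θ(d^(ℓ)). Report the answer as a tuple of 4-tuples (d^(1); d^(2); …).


Barcode: M ≅ I[1,2], I[2,4]^2. HN layers by μ_θ (3 steps, strictly decreasing):
  μ^(1)=9; μ^(2)=-7; μ^(3)=-11

((0, 0, 2, 2); (1, 1, 0, 0); (0, 2, 0, 0))


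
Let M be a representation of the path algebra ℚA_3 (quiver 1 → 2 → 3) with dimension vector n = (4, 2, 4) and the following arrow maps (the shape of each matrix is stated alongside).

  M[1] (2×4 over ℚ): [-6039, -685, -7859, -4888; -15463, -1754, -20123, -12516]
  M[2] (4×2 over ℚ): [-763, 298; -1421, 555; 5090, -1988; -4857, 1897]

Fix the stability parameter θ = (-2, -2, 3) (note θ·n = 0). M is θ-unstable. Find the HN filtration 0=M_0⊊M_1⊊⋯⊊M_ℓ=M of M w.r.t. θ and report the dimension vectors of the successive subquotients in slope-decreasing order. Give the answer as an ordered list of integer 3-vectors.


Interval decomposition of M: I[1,1]^2, I[1,3]^2, I[3,3]^2.
HN type (ℓ=2): μ^(1)=3; μ^(2)=-2

((0, 0, 4); (4, 2, 0))


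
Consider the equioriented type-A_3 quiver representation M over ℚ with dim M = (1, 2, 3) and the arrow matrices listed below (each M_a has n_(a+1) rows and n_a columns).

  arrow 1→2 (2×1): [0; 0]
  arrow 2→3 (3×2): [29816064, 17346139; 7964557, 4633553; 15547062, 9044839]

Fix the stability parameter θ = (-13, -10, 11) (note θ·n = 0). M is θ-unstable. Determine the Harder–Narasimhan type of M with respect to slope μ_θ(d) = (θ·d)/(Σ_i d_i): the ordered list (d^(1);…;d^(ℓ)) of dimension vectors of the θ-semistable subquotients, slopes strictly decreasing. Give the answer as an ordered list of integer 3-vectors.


Via rank(M_{q-1}∘⋯∘M_p): M ≅ I[1,1], I[2,3]^2, I[3,3].
μ_θ-semistable layers: μ^(1)=11; μ^(2)=-10; μ^(3)=-13

((0, 0, 3); (0, 2, 0); (1, 0, 0))


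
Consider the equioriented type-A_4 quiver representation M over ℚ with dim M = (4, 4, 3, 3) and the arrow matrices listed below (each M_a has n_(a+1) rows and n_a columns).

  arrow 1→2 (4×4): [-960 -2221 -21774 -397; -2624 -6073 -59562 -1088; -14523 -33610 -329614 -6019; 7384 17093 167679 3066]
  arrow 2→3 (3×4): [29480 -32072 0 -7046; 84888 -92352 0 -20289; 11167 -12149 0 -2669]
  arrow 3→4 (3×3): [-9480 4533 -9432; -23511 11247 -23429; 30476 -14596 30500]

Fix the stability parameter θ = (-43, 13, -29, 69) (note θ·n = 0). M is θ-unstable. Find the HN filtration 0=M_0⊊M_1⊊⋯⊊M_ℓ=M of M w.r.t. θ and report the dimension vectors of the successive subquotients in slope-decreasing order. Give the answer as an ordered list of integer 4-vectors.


Barcode: M ≅ I[1,2]^2, I[1,4]^2, I[3,3], I[4,4]. HN layers by μ_θ (5 steps, strictly decreasing):
  μ^(1)=69; μ^(2)=13; μ^(3)=-8; μ^(4)=-29; μ^(5)=-43

((0, 0, 0, 3); (0, 2, 0, 0); (0, 2, 2, 0); (0, 0, 1, 0); (4, 0, 0, 0))


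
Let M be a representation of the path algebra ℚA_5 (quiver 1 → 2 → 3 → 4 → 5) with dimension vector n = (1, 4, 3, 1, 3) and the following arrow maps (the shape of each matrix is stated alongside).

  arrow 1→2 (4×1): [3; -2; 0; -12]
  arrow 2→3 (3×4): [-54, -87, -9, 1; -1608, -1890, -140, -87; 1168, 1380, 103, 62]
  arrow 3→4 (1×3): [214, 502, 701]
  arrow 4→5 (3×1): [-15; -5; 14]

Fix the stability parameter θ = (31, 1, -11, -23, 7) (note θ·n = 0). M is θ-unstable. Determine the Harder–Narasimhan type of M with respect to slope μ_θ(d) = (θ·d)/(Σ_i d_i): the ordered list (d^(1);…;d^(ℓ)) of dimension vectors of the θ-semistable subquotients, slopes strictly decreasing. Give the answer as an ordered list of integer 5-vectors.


Interval decomposition of M: I[1,2], I[2,3]^2, I[2,5], I[5,5]^2.
HN type (ℓ=4): μ^(1)=16; μ^(2)=7; μ^(3)=-5; μ^(4)=-11

((1, 1, 0, 0, 0); (0, 0, 0, 0, 3); (0, 2, 2, 0, 0); (0, 1, 1, 1, 0))


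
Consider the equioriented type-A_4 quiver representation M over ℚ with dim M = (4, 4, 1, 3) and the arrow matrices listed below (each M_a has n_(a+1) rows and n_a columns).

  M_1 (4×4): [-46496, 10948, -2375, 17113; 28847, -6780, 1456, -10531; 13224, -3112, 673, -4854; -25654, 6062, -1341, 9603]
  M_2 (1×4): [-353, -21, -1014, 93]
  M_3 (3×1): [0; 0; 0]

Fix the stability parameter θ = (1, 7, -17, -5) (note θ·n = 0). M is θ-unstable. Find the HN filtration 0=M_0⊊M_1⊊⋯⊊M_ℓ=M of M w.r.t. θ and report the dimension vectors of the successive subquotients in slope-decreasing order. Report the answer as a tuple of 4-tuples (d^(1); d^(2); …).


Via rank(M_{q-1}∘⋯∘M_p): M ≅ I[1,2]^3, I[1,3], I[4,4]^3.
μ_θ-semistable layers: μ^(1)=7; μ^(2)=1; μ^(3)=-3; μ^(4)=-5

((0, 3, 0, 0); (3, 0, 0, 0); (1, 1, 1, 0); (0, 0, 0, 3))


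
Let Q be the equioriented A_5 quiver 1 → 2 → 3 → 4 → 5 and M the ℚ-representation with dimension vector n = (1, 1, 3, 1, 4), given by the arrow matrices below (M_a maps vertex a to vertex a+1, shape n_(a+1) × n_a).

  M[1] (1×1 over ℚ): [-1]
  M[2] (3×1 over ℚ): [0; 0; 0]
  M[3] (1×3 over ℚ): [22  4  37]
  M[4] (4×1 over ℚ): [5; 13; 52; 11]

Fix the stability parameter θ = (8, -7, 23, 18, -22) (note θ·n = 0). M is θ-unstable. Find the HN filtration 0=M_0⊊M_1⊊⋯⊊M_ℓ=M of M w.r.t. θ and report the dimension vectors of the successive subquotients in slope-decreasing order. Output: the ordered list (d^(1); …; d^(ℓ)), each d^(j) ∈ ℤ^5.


Barcode: M ≅ I[1,2], I[3,3]^2, I[3,5], I[5,5]^3. HN layers by μ_θ (4 steps, strictly decreasing):
  μ^(1)=23; μ^(2)=19/3; μ^(3)=1/2; μ^(4)=-22

((0, 0, 2, 0, 0); (0, 0, 1, 1, 1); (1, 1, 0, 0, 0); (0, 0, 0, 0, 3))


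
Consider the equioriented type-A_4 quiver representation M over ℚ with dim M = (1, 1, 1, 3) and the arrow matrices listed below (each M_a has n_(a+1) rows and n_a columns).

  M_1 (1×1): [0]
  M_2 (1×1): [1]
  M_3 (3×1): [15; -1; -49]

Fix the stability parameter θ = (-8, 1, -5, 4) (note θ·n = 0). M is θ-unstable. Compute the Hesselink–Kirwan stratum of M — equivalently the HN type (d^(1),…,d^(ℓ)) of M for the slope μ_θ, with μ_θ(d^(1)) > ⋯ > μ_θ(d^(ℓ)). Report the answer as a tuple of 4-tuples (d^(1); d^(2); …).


Barcode: M ≅ I[1,1], I[2,4], I[4,4]^2. HN layers by μ_θ (3 steps, strictly decreasing):
  μ^(1)=4; μ^(2)=-2; μ^(3)=-8

((0, 0, 0, 3); (0, 1, 1, 0); (1, 0, 0, 0))


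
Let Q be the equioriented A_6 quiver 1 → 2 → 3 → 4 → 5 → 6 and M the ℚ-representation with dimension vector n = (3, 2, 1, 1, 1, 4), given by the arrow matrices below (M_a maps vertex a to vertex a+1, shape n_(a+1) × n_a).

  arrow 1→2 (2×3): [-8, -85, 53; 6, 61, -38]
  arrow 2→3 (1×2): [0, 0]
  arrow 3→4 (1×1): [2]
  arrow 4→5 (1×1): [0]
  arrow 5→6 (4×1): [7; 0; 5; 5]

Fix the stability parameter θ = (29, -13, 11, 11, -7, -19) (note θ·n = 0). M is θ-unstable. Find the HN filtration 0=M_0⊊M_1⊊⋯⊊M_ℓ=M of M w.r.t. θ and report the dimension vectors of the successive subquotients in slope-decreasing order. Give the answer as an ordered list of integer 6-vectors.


Interval decomposition of M: I[1,1], I[1,2]^2, I[3,4], I[5,6], I[6,6]^3.
HN type (ℓ=5): μ^(1)=29; μ^(2)=11; μ^(3)=8; μ^(4)=-13; μ^(5)=-19

((1, 0, 0, 0, 0, 0); (0, 0, 1, 1, 0, 0); (2, 2, 0, 0, 0, 0); (0, 0, 0, 0, 1, 1); (0, 0, 0, 0, 0, 3))


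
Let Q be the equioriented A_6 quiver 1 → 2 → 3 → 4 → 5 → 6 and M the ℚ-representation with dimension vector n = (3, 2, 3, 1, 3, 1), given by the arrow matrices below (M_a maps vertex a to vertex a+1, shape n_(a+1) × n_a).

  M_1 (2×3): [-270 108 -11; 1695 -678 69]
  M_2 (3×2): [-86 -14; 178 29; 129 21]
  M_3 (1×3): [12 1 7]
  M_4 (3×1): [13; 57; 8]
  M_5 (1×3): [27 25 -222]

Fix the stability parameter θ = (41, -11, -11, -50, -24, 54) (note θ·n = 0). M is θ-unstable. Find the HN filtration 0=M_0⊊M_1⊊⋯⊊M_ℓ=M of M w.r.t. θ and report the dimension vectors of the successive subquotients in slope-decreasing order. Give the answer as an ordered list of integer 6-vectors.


Via rank(M_{q-1}∘⋯∘M_p): M ≅ I[1,1], I[1,3], I[1,5], I[3,3], I[5,5], I[5,6].
μ_θ-semistable layers: μ^(1)=54; μ^(2)=41; μ^(3)=19/3; μ^(4)=-11; μ^(5)=-24

((0, 0, 0, 0, 0, 1); (1, 0, 0, 0, 0, 0); (1, 1, 1, 0, 0, 0); (1, 1, 2, 1, 1, 0); (0, 0, 0, 0, 2, 0))


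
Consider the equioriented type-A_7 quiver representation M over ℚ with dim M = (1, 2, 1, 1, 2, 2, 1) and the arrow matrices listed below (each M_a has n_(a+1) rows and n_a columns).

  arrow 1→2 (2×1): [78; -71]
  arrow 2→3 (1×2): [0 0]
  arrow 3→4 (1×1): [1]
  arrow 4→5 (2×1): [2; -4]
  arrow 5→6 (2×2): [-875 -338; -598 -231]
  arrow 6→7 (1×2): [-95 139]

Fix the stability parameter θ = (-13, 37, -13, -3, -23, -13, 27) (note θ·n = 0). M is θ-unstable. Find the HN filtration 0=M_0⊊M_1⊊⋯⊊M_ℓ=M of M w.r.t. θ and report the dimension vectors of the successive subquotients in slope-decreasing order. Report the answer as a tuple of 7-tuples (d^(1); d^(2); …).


Interval decomposition of M: I[1,2], I[2,2], I[3,7], I[5,6].
HN type (ℓ=4): μ^(1)=37; μ^(2)=27; μ^(3)=-13; μ^(4)=-23

((0, 2, 0, 0, 0, 0, 0); (0, 0, 0, 0, 0, 0, 1); (1, 0, 1, 1, 1, 2, 0); (0, 0, 0, 0, 1, 0, 0))


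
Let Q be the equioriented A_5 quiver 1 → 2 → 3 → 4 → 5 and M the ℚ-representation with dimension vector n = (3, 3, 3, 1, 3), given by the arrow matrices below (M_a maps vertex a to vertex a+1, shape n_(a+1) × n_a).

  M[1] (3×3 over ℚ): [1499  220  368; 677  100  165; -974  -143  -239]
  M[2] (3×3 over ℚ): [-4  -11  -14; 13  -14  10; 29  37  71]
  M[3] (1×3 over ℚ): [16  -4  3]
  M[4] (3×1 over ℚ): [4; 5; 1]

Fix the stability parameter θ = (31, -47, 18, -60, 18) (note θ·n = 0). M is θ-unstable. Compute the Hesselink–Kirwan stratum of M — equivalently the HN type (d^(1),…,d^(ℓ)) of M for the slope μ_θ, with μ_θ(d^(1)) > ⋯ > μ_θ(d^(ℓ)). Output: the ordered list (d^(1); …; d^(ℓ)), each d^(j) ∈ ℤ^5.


Via rank(M_{q-1}∘⋯∘M_p): M ≅ I[1,3]^2, I[1,5], I[5,5]^2.
μ_θ-semistable layers: μ^(1)=18; μ^(2)=-8; μ^(3)=-29/2

((0, 0, 2, 0, 3); (2, 2, 0, 0, 0); (1, 1, 1, 1, 0))


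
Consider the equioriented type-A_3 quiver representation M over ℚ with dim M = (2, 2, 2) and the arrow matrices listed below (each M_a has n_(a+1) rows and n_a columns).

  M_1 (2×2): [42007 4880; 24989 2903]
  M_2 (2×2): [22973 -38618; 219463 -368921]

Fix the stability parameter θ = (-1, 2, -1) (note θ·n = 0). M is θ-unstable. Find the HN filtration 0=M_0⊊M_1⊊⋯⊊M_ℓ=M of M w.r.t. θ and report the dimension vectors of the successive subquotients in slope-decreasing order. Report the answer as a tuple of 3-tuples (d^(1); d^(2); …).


Interval decomposition of M: I[1,3]^2.
HN type (ℓ=2): μ^(1)=1/2; μ^(2)=-1

((0, 2, 2); (2, 0, 0))


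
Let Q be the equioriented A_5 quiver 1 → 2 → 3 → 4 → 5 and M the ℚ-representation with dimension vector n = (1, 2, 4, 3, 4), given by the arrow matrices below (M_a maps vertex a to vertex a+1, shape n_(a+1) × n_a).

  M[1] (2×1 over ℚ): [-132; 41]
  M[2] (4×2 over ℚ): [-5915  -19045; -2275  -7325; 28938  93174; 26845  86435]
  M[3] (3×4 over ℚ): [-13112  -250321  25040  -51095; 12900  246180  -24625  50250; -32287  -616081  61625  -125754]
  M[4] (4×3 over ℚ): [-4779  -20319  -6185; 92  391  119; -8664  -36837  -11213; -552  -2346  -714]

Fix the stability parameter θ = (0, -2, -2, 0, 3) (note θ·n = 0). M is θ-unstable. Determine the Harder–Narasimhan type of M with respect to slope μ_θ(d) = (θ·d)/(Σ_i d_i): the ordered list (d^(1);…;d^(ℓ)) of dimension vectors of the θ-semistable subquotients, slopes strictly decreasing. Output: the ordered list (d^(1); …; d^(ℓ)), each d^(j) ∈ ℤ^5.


Interval decomposition of M: I[1,3], I[2,2], I[3,4], I[3,5]^2, I[5,5]^2.
HN type (ℓ=4): μ^(1)=3; μ^(2)=0; μ^(3)=-4/3; μ^(4)=-2

((0, 0, 0, 0, 4); (0, 0, 0, 3, 0); (1, 1, 1, 0, 0); (0, 1, 3, 0, 0))


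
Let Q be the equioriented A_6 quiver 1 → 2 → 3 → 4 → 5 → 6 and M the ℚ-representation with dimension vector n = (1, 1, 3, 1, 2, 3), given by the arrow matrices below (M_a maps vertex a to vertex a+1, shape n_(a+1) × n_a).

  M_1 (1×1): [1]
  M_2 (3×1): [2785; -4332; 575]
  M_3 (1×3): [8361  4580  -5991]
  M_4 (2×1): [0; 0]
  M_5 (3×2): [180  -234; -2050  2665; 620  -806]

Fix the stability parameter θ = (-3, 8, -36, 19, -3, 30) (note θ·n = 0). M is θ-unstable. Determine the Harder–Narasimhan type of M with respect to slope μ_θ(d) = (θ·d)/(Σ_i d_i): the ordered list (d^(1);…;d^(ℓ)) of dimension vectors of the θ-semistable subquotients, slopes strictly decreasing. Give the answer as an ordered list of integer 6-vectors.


Via rank(M_{q-1}∘⋯∘M_p): M ≅ I[1,3], I[3,3], I[3,4], I[5,5], I[5,6], I[6,6]^2.
μ_θ-semistable layers: μ^(1)=30; μ^(2)=19; μ^(3)=-3; μ^(4)=-31/3; μ^(5)=-36

((0, 0, 0, 0, 0, 3); (0, 0, 0, 1, 0, 0); (0, 0, 0, 0, 2, 0); (1, 1, 1, 0, 0, 0); (0, 0, 2, 0, 0, 0))


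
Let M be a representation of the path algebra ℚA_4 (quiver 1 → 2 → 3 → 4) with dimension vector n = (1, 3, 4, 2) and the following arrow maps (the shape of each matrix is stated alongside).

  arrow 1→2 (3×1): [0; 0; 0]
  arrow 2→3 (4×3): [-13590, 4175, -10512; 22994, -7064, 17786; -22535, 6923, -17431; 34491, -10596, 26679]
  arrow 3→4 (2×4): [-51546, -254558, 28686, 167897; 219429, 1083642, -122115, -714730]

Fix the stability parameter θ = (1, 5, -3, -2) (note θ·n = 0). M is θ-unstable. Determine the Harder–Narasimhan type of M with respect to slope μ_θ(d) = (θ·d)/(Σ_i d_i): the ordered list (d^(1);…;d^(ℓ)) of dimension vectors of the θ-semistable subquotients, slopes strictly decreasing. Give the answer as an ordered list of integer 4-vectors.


Via rank(M_{q-1}∘⋯∘M_p): M ≅ I[1,1], I[2,3], I[2,4]^2, I[3,3].
μ_θ-semistable layers: μ^(1)=1; μ^(2)=0; μ^(3)=-3

((1, 1, 1, 0); (0, 2, 2, 2); (0, 0, 1, 0))


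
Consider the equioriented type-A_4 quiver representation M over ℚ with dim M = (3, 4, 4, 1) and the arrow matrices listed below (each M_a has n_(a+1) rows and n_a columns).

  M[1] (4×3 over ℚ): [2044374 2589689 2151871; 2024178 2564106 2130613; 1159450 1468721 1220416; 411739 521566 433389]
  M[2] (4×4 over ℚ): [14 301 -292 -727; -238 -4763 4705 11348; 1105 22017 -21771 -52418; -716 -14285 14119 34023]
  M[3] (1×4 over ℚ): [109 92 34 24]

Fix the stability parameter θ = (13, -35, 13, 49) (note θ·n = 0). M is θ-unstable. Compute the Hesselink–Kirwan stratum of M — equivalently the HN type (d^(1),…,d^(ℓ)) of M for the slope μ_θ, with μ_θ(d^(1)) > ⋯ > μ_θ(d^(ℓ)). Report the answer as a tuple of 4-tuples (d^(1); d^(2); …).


Barcode: M ≅ I[1,3]^2, I[1,4], I[2,3]. HN layers by μ_θ (4 steps, strictly decreasing):
  μ^(1)=49; μ^(2)=13; μ^(3)=-11; μ^(4)=-35

((0, 0, 0, 1); (0, 0, 4, 0); (3, 3, 0, 0); (0, 1, 0, 0))


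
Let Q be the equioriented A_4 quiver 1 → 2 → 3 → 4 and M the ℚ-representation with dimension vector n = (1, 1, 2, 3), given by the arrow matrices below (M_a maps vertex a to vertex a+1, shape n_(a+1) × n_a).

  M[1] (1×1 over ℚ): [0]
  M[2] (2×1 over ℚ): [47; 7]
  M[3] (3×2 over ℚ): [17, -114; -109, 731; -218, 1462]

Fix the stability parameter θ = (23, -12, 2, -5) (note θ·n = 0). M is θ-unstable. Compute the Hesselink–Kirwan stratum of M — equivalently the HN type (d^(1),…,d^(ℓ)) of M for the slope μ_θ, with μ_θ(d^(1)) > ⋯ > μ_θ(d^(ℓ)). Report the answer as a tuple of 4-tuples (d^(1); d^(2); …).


Barcode: M ≅ I[1,1], I[2,4], I[3,4], I[4,4]. HN layers by μ_θ (4 steps, strictly decreasing):
  μ^(1)=23; μ^(2)=-3/2; μ^(3)=-5; μ^(4)=-12

((1, 0, 0, 0); (0, 0, 2, 2); (0, 0, 0, 1); (0, 1, 0, 0))
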